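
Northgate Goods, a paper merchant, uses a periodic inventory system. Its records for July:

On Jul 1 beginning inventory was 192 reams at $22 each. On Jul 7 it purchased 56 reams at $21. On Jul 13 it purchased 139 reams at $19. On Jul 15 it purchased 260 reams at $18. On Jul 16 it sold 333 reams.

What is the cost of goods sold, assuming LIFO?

COGS = $6,067

Jul 16, 333 sold [LIFO — newest first]: 260 @ $18 + 73 @ $19 = $6,067
Ending inventory: 192 @ $22 + 56 @ $21 + 66 @ $19 = $6,654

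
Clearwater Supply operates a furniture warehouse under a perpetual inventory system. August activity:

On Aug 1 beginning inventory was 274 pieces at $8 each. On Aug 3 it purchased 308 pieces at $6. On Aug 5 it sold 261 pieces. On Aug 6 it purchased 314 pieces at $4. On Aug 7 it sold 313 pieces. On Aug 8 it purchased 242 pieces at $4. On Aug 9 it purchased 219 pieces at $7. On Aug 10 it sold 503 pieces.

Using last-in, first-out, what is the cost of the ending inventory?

Ending inventory = $2,228

Aug 5, 261 sold [LIFO — newest first]: 261 @ $6 = $1,566
Aug 7, 313 sold [LIFO — newest first]: 313 @ $4 = $1,252
Aug 10, 503 sold [LIFO — newest first]: 219 @ $7 + 242 @ $4 + 1 @ $4 + 41 @ $6 = $2,751
Total COGS = $1,566 + $1,252 + $2,751 = $5,569
Ending inventory: 274 @ $8 + 6 @ $6 = $2,228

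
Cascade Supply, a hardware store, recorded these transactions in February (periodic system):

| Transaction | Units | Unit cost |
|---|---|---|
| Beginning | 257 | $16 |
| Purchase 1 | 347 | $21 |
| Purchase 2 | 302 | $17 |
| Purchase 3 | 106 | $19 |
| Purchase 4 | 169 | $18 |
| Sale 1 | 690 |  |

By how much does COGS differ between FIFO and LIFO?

FIFO COGS: 257 @ $16 + 347 @ $21 + 86 @ $17 = $12,861
LIFO COGS: 169 @ $18 + 106 @ $19 + 302 @ $17 + 113 @ $21 = $12,563
Difference = |$12,861 − $12,563| = $298

$298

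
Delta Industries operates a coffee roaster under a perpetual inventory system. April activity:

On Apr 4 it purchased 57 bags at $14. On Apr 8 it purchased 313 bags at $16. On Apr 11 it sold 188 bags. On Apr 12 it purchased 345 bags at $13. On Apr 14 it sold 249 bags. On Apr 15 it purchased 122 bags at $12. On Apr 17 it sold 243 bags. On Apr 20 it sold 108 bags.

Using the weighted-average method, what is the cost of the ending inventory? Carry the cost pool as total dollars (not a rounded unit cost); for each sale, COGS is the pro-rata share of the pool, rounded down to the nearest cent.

Ending inventory = $653.72

After Apr 4: 57 on hand, pool $798.00 (≈ $14.0000 each)
After Apr 8: 370 on hand, pool $5,806.00 (≈ $15.6919 each)
Apr 11, sell 188: 188/370 × $5,806.00 → $2,950.07
After Apr 12: 527 on hand, pool $7,340.93 (≈ $13.9297 each)
Apr 14, sell 249: 249/527 × $7,340.93 → $3,468.48
After Apr 15: 400 on hand, pool $5,336.45 (≈ $13.3411 each)
Apr 17, sell 243: 243/400 × $5,336.45 → $3,241.89
Apr 20, sell 108: 108/157 × $2,094.56 → $1,440.84
Total COGS = $2,950.07 + $3,468.48 + $3,241.89 + $1,440.84 = $11,101.28
Ending inventory (cost pool remaining) = $653.72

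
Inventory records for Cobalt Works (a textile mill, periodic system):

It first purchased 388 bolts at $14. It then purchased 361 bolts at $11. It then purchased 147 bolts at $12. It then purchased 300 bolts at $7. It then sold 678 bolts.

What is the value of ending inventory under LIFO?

Sale 1 (678) [LIFO — newest first]: 300 @ $7 + 147 @ $12 + 231 @ $11 = $6,405
Ending inventory: 388 @ $14 + 130 @ $11 = $6,862
Check: goods available $13,267 = COGS $6,405 + ending $6,862

Ending inventory = $6,862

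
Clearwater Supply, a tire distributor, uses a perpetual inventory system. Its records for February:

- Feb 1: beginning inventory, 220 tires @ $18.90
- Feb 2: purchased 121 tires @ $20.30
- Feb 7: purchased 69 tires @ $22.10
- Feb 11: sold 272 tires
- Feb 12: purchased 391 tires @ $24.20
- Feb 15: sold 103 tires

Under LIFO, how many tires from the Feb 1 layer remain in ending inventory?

138

Feb 11, 272 sold [LIFO — newest first]: 69 @ $22.10 + 121 @ $20.30 + 82 @ $18.90 = $5,531.00
Feb 15, 103 sold [LIFO — newest first]: 103 @ $24.20 = $2,492.60
Total COGS = $5,531.00 + $2,492.60 = $8,023.60
Ending inventory: 138 @ $18.90 + 288 @ $24.20 = $9,577.80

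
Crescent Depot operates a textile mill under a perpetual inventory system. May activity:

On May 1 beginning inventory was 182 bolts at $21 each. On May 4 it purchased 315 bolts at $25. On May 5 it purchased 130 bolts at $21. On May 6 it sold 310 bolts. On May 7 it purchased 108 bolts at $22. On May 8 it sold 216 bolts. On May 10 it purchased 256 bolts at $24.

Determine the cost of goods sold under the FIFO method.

COGS = $12,306

May 6, 310 sold [FIFO — oldest first]: 182 @ $21 + 128 @ $25 = $7,022
May 8, 216 sold [FIFO — oldest first]: 187 @ $25 + 29 @ $21 = $5,284
Total COGS = $7,022 + $5,284 = $12,306
Ending inventory: 101 @ $21 + 108 @ $22 + 256 @ $24 = $10,641
Check: goods available $22,947 = COGS $12,306 + ending $10,641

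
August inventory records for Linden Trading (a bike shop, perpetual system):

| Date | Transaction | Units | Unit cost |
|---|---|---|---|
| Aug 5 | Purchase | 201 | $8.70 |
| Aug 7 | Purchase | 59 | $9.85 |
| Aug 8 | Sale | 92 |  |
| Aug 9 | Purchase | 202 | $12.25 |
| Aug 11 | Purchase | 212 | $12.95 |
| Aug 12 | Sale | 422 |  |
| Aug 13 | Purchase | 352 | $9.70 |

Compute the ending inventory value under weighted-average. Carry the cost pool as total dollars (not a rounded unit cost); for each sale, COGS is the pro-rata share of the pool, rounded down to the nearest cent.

Ending inventory = $5,263.30

After Aug 5: 201 on hand, pool $1,748.70 (≈ $8.7000 each)
After Aug 7: 260 on hand, pool $2,329.85 (≈ $8.9610 each)
Aug 8, sell 92: 92/260 × $2,329.85 → $824.40
After Aug 9: 370 on hand, pool $3,979.95 (≈ $10.7566 each)
After Aug 11: 582 on hand, pool $6,725.35 (≈ $11.5556 each)
Aug 12, sell 422: 422/582 × $6,725.35 → $4,876.45
After Aug 13: 512 on hand, pool $5,263.30 (≈ $10.2799 each)
Total COGS = $824.40 + $4,876.45 = $5,700.85
Ending inventory (cost pool remaining) = $5,263.30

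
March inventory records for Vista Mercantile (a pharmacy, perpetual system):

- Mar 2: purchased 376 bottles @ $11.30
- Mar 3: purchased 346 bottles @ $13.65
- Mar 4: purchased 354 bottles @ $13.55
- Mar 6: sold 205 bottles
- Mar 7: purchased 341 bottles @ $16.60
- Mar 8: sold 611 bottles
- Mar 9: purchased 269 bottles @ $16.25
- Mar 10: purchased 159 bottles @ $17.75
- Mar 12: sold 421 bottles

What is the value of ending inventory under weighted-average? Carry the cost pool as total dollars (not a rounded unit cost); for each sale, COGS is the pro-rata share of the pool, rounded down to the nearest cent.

Ending inventory = $9,174.42

After Mar 2: 376 on hand, pool $4,248.80 (≈ $11.3000 each)
After Mar 3: 722 on hand, pool $8,971.70 (≈ $12.4262 each)
After Mar 4: 1076 on hand, pool $13,768.40 (≈ $12.7959 each)
Mar 6, sell 205: 205/1076 × $13,768.40 → $2,623.16
After Mar 7: 1212 on hand, pool $16,805.84 (≈ $13.8662 each)
Mar 8, sell 611: 611/1212 × $16,805.84 → $8,472.25
After Mar 9: 870 on hand, pool $12,704.84 (≈ $14.6033 each)
After Mar 10: 1029 on hand, pool $15,527.09 (≈ $15.0895 each)
Mar 12, sell 421: 421/1029 × $15,527.09 → $6,352.67
Total COGS = $2,623.16 + $8,472.25 + $6,352.67 = $17,448.08
Ending inventory (cost pool remaining) = $9,174.42
Check: goods available $26,622.50 = COGS $17,448.08 + ending $9,174.42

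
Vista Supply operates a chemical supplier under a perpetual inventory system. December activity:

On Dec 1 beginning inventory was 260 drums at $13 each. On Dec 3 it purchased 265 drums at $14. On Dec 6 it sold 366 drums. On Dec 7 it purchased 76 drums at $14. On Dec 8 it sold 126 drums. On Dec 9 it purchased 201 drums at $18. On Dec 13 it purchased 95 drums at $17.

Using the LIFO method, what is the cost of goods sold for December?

COGS = $6,737

Dec 6, 366 sold [LIFO — newest first]: 265 @ $14 + 101 @ $13 = $5,023
Dec 8, 126 sold [LIFO — newest first]: 76 @ $14 + 50 @ $13 = $1,714
Total COGS = $5,023 + $1,714 = $6,737
Ending inventory: 109 @ $13 + 201 @ $18 + 95 @ $17 = $6,650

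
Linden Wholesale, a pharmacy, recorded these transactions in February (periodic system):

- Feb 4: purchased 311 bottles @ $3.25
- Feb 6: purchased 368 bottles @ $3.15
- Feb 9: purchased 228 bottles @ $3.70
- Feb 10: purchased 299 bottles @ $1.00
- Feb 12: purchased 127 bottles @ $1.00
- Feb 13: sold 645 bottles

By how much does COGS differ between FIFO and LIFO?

$826.55

FIFO COGS: 311 @ $3.25 + 334 @ $3.15 = $2,062.85
LIFO COGS: 127 @ $1.00 + 299 @ $1.00 + 219 @ $3.70 = $1,236.30
Difference = |$2,062.85 − $1,236.30| = $826.55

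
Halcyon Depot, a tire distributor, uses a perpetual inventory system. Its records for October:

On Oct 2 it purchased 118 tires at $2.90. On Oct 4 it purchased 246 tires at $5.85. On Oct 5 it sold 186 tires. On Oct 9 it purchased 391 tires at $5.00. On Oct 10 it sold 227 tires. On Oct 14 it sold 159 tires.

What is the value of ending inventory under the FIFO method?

Ending inventory = $915.00

Oct 5, 186 sold [FIFO — oldest first]: 118 @ $2.90 + 68 @ $5.85 = $740.00
Oct 10, 227 sold [FIFO — oldest first]: 178 @ $5.85 + 49 @ $5.00 = $1,286.30
Oct 14, 159 sold [FIFO — oldest first]: 159 @ $5.00 = $795.00
Total COGS = $740.00 + $1,286.30 + $795.00 = $2,821.30
Ending inventory: 183 @ $5.00 = $915.00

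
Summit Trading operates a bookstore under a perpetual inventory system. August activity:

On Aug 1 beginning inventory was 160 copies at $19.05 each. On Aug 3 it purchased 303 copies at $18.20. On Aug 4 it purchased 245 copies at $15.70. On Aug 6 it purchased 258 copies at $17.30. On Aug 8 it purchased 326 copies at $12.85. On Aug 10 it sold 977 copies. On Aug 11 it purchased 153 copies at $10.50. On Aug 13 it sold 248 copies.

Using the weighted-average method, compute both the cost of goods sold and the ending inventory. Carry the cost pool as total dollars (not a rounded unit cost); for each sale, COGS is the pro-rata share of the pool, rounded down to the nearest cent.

After Aug 1: 160 on hand, pool $3,048.00 (≈ $19.0500 each)
After Aug 3: 463 on hand, pool $8,562.60 (≈ $18.4937 each)
After Aug 4: 708 on hand, pool $12,409.10 (≈ $17.5270 each)
After Aug 6: 966 on hand, pool $16,872.50 (≈ $17.4664 each)
After Aug 8: 1292 on hand, pool $21,061.60 (≈ $16.3015 each)
Aug 10, sell 977: 977/1292 × $21,061.60 → $15,926.61
After Aug 11: 468 on hand, pool $6,741.49 (≈ $14.4049 each)
Aug 13, sell 248: 248/468 × $6,741.49 → $3,572.41
Total COGS = $15,926.61 + $3,572.41 = $19,499.02
Ending inventory (cost pool remaining) = $3,169.08

COGS = $19,499.02; ending inventory = $3,169.08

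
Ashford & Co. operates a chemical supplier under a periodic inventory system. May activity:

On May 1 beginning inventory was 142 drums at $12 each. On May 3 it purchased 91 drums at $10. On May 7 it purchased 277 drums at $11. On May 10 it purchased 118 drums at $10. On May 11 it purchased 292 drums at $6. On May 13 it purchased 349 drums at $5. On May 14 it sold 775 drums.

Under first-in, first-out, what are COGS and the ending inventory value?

COGS = $7,723; ending inventory = $2,615

May 14, 775 sold [FIFO — oldest first]: 142 @ $12 + 91 @ $10 + 277 @ $11 + 118 @ $10 + 147 @ $6 = $7,723
Ending inventory: 145 @ $6 + 349 @ $5 = $2,615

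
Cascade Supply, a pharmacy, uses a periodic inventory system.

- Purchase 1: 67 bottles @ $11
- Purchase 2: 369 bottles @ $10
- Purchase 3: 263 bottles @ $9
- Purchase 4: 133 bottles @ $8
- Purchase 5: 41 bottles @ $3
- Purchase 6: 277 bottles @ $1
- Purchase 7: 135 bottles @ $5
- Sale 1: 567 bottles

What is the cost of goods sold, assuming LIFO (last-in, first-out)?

Sale 1 (567) [LIFO — newest first]: 135 @ $5 + 277 @ $1 + 41 @ $3 + 114 @ $8 = $1,987
Ending inventory: 67 @ $11 + 369 @ $10 + 263 @ $9 + 19 @ $8 = $6,946

COGS = $1,987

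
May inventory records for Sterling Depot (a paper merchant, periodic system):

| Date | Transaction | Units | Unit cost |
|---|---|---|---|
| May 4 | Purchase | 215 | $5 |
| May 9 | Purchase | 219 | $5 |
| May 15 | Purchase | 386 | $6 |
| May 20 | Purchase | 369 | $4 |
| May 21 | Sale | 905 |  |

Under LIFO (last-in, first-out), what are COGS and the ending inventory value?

COGS = $4,542; ending inventory = $1,420

May 21, 905 sold [LIFO — newest first]: 369 @ $4 + 386 @ $6 + 150 @ $5 = $4,542
Ending inventory: 215 @ $5 + 69 @ $5 = $1,420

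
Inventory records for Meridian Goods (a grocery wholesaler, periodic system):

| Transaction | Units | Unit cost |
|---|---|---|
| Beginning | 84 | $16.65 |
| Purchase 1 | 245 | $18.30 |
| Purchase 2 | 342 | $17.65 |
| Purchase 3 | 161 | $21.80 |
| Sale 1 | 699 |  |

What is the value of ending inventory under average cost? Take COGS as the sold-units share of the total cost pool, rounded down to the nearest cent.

Sale 1, sell 699: 699/832 × $15,428.20 → $12,961.91
Ending inventory (cost pool remaining) = $2,466.29
Check: goods available $15,428.20 = COGS $12,961.91 + ending $2,466.29

Ending inventory = $2,466.29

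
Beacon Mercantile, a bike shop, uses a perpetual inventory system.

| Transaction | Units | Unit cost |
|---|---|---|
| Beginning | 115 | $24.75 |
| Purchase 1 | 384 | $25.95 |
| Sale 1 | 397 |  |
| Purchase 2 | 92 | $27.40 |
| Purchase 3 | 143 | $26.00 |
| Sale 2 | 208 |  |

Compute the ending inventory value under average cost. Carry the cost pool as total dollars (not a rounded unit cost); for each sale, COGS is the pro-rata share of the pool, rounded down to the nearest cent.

Ending inventory = $3,390.56

After Beginning: 115 on hand, pool $2,846.25 (≈ $24.7500 each)
After Purchase 1: 499 on hand, pool $12,811.05 (≈ $25.6734 each)
Sale 1, sell 397: 397/499 × $12,811.05 → $10,192.35
After Purchase 2: 194 on hand, pool $5,139.50 (≈ $26.4923 each)
After Purchase 3: 337 on hand, pool $8,857.50 (≈ $26.2834 each)
Sale 2, sell 208: 208/337 × $8,857.50 → $5,466.94
Total COGS = $10,192.35 + $5,466.94 = $15,659.29
Ending inventory (cost pool remaining) = $3,390.56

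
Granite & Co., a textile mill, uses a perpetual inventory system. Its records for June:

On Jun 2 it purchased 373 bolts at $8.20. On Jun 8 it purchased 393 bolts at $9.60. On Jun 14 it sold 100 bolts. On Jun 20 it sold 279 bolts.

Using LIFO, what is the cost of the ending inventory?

Ending inventory = $3,193.00

Jun 14, 100 sold [LIFO — newest first]: 100 @ $9.60 = $960.00
Jun 20, 279 sold [LIFO — newest first]: 279 @ $9.60 = $2,678.40
Total COGS = $960.00 + $2,678.40 = $3,638.40
Ending inventory: 373 @ $8.20 + 14 @ $9.60 = $3,193.00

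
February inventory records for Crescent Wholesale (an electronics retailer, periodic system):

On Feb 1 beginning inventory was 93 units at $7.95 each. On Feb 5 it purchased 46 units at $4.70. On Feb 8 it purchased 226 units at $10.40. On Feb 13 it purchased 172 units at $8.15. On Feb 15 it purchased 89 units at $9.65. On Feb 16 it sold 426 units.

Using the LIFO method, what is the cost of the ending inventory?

Ending inventory = $1,589.95

Feb 16, 426 sold [LIFO — newest first]: 89 @ $9.65 + 172 @ $8.15 + 165 @ $10.40 = $3,976.65
Ending inventory: 93 @ $7.95 + 46 @ $4.70 + 61 @ $10.40 = $1,589.95
Check: goods available $5,566.60 = COGS $3,976.65 + ending $1,589.95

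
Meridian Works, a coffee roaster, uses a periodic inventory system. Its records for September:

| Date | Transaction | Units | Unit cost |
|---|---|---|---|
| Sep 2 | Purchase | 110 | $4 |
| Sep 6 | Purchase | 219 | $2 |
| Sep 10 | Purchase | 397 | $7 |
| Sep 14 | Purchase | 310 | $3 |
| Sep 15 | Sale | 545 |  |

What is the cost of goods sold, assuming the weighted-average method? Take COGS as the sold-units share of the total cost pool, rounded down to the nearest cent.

Sep 15, sell 545: 545/1036 × $4,587.00 → $2,413.04
Ending inventory (cost pool remaining) = $2,173.96

COGS = $2,413.04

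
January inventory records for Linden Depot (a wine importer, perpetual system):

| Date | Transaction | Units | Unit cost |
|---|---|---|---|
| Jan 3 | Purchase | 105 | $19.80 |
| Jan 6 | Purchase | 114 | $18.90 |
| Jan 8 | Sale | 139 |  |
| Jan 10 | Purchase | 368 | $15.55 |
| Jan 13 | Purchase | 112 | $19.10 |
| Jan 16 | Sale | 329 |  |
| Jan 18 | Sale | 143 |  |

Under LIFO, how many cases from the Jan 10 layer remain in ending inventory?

8

Jan 8, 139 sold [LIFO — newest first]: 114 @ $18.90 + 25 @ $19.80 = $2,649.60
Jan 16, 329 sold [LIFO — newest first]: 112 @ $19.10 + 217 @ $15.55 = $5,513.55
Jan 18, 143 sold [LIFO — newest first]: 143 @ $15.55 = $2,223.65
Total COGS = $2,649.60 + $5,513.55 + $2,223.65 = $10,386.80
Ending inventory: 80 @ $19.80 + 8 @ $15.55 = $1,708.40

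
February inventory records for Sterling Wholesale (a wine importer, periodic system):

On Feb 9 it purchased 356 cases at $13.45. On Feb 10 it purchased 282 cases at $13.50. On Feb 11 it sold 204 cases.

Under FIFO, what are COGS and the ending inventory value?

Feb 11, 204 sold [FIFO — oldest first]: 204 @ $13.45 = $2,743.80
Ending inventory: 152 @ $13.45 + 282 @ $13.50 = $5,851.40
Check: goods available $8,595.20 = COGS $2,743.80 + ending $5,851.40

COGS = $2,743.80; ending inventory = $5,851.40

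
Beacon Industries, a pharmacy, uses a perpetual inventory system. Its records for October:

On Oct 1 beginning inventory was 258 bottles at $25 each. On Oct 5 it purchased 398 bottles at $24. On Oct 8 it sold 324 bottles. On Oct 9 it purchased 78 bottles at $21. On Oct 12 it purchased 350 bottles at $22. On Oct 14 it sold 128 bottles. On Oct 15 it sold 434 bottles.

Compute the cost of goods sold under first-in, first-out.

Oct 8, 324 sold [FIFO — oldest first]: 258 @ $25 + 66 @ $24 = $8,034
Oct 14, 128 sold [FIFO — oldest first]: 128 @ $24 = $3,072
Oct 15, 434 sold [FIFO — oldest first]: 204 @ $24 + 78 @ $21 + 152 @ $22 = $9,878
Total COGS = $8,034 + $3,072 + $9,878 = $20,984
Ending inventory: 198 @ $22 = $4,356

COGS = $20,984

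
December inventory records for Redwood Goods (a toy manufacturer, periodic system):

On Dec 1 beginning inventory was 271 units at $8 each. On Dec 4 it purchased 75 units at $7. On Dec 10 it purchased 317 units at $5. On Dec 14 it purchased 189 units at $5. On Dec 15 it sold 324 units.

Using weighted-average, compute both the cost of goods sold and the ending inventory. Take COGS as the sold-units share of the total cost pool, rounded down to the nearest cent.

COGS = $1,986.21; ending inventory = $3,236.79

Dec 15, sell 324: 324/852 × $5,223.00 → $1,986.21
Ending inventory (cost pool remaining) = $3,236.79
Check: goods available $5,223.00 = COGS $1,986.21 + ending $3,236.79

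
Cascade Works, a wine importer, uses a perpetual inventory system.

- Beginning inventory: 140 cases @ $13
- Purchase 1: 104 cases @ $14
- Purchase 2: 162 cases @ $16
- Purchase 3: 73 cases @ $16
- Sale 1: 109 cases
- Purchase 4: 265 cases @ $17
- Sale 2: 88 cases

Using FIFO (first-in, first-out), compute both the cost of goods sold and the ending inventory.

Sale 1 (109) [FIFO — oldest first]: 109 @ $13 = $1,417
Sale 2 (88) [FIFO — oldest first]: 31 @ $13 + 57 @ $14 = $1,201
Total COGS = $1,417 + $1,201 = $2,618
Ending inventory: 47 @ $14 + 162 @ $16 + 73 @ $16 + 265 @ $17 = $8,923
Check: goods available $11,541 = COGS $2,618 + ending $8,923

COGS = $2,618; ending inventory = $8,923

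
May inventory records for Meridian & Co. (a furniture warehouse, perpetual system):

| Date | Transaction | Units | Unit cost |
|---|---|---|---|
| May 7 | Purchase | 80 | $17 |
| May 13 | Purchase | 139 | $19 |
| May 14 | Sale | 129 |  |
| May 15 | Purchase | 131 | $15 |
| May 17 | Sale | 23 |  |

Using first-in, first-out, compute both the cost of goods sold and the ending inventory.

May 14, 129 sold [FIFO — oldest first]: 80 @ $17 + 49 @ $19 = $2,291
May 17, 23 sold [FIFO — oldest first]: 23 @ $19 = $437
Total COGS = $2,291 + $437 = $2,728
Ending inventory: 67 @ $19 + 131 @ $15 = $3,238
Check: goods available $5,966 = COGS $2,728 + ending $3,238

COGS = $2,728; ending inventory = $3,238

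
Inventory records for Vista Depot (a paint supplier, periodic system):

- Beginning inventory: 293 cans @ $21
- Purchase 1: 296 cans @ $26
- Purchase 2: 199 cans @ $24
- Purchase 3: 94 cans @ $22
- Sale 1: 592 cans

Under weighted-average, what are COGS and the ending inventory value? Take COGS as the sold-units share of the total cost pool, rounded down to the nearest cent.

Sale 1, sell 592: 592/882 × $20,693.00 → $13,889.17
Ending inventory (cost pool remaining) = $6,803.83
Check: goods available $20,693.00 = COGS $13,889.17 + ending $6,803.83

COGS = $13,889.17; ending inventory = $6,803.83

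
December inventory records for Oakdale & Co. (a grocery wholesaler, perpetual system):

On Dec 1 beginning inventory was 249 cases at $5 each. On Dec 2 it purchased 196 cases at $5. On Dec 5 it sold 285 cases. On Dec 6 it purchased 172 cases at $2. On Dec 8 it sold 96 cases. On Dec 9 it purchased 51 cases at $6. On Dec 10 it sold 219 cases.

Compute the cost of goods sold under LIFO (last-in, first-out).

Dec 5, 285 sold [LIFO — newest first]: 196 @ $5 + 89 @ $5 = $1,425
Dec 8, 96 sold [LIFO — newest first]: 96 @ $2 = $192
Dec 10, 219 sold [LIFO — newest first]: 51 @ $6 + 76 @ $2 + 92 @ $5 = $918
Total COGS = $1,425 + $192 + $918 = $2,535
Ending inventory: 68 @ $5 = $340

COGS = $2,535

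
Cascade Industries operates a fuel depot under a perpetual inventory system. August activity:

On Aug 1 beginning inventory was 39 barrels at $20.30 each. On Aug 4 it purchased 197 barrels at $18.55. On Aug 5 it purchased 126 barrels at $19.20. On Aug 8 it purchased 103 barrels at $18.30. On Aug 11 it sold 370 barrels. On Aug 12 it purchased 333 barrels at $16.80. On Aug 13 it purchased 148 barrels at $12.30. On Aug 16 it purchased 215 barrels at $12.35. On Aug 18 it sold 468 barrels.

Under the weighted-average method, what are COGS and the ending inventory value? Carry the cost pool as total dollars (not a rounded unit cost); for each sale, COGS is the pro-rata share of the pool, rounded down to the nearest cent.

After Aug 1: 39 on hand, pool $791.70 (≈ $20.3000 each)
After Aug 4: 236 on hand, pool $4,446.05 (≈ $18.8392 each)
After Aug 5: 362 on hand, pool $6,865.25 (≈ $18.9648 each)
After Aug 8: 465 on hand, pool $8,750.15 (≈ $18.8175 each)
Aug 11, sell 370: 370/465 × $8,750.15 → $6,962.48
After Aug 12: 428 on hand, pool $7,382.07 (≈ $17.2478 each)
After Aug 13: 576 on hand, pool $9,202.47 (≈ $15.9765 each)
After Aug 16: 791 on hand, pool $11,857.72 (≈ $14.9908 each)
Aug 18, sell 468: 468/791 × $11,857.72 → $7,015.69
Total COGS = $6,962.48 + $7,015.69 = $13,978.17
Ending inventory (cost pool remaining) = $4,842.03
Check: goods available $18,820.20 = COGS $13,978.17 + ending $4,842.03

COGS = $13,978.17; ending inventory = $4,842.03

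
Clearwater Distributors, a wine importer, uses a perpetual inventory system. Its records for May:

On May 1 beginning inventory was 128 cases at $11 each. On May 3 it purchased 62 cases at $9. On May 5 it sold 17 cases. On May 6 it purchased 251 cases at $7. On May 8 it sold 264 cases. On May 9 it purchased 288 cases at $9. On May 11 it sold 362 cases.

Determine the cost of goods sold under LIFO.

COGS = $5,369

May 5, 17 sold [LIFO — newest first]: 17 @ $9 = $153
May 8, 264 sold [LIFO — newest first]: 251 @ $7 + 13 @ $9 = $1,874
May 11, 362 sold [LIFO — newest first]: 288 @ $9 + 32 @ $9 + 42 @ $11 = $3,342
Total COGS = $153 + $1,874 + $3,342 = $5,369
Ending inventory: 86 @ $11 = $946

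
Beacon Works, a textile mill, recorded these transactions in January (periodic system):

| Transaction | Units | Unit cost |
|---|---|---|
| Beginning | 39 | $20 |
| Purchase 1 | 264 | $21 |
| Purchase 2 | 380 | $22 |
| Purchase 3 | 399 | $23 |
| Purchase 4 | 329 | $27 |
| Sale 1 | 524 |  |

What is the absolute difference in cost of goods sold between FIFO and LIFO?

$2,182

FIFO COGS: 39 @ $20 + 264 @ $21 + 221 @ $22 = $11,186
LIFO COGS: 329 @ $27 + 195 @ $23 = $13,368
Difference = |$11,186 − $13,368| = $2,182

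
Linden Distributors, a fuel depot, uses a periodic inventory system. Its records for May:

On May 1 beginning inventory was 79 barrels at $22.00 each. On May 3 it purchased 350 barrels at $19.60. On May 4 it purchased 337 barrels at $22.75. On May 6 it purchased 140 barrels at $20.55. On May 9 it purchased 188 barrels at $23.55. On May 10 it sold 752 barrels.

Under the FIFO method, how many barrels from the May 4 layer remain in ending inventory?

14

May 10, 752 sold [FIFO — oldest first]: 79 @ $22.00 + 350 @ $19.60 + 323 @ $22.75 = $15,946.25
Ending inventory: 14 @ $22.75 + 140 @ $20.55 + 188 @ $23.55 = $7,622.90
Check: goods available $23,569.15 = COGS $15,946.25 + ending $7,622.90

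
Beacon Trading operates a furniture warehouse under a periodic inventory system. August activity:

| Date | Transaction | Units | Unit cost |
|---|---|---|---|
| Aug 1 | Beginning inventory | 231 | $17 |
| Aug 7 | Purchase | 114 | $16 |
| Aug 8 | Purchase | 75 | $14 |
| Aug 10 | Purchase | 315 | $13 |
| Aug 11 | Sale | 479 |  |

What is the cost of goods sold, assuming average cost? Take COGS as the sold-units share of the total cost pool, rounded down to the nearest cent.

COGS = $7,100.93

Aug 11, sell 479: 479/735 × $10,896.00 → $7,100.93
Ending inventory (cost pool remaining) = $3,795.07
Check: goods available $10,896.00 = COGS $7,100.93 + ending $3,795.07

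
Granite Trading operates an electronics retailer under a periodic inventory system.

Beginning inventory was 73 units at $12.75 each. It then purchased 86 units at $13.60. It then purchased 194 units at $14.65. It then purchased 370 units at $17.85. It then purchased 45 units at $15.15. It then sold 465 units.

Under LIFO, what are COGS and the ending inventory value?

COGS = $8,018.75; ending inventory = $4,209.95

Sale 1 (465) [LIFO — newest first]: 45 @ $15.15 + 370 @ $17.85 + 50 @ $14.65 = $8,018.75
Ending inventory: 73 @ $12.75 + 86 @ $13.60 + 144 @ $14.65 = $4,209.95
Check: goods available $12,228.70 = COGS $8,018.75 + ending $4,209.95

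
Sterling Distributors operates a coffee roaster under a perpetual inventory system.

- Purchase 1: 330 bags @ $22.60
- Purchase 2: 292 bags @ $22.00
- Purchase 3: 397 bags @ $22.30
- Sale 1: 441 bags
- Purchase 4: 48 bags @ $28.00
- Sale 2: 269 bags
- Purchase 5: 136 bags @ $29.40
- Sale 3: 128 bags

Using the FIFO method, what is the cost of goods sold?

COGS = $18,698.80

Sale 1 (441) [FIFO — oldest first]: 330 @ $22.60 + 111 @ $22.00 = $9,900.00
Sale 2 (269) [FIFO — oldest first]: 181 @ $22.00 + 88 @ $22.30 = $5,944.40
Sale 3 (128) [FIFO — oldest first]: 128 @ $22.30 = $2,854.40
Total COGS = $9,900.00 + $5,944.40 + $2,854.40 = $18,698.80
Ending inventory: 181 @ $22.30 + 48 @ $28.00 + 136 @ $29.40 = $9,378.70
Check: goods available $28,077.50 = COGS $18,698.80 + ending $9,378.70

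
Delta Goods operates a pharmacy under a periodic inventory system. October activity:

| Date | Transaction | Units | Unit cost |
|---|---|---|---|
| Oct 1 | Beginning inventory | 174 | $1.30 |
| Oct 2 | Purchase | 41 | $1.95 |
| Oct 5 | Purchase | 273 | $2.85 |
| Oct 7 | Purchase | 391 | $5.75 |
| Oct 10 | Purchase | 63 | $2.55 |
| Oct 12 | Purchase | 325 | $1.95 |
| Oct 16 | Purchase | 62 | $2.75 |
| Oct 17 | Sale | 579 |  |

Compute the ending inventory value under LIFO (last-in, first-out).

Ending inventory = $2,590.70

Oct 17, 579 sold [LIFO — newest first]: 62 @ $2.75 + 325 @ $1.95 + 63 @ $2.55 + 129 @ $5.75 = $1,706.65
Ending inventory: 174 @ $1.30 + 41 @ $1.95 + 273 @ $2.85 + 262 @ $5.75 = $2,590.70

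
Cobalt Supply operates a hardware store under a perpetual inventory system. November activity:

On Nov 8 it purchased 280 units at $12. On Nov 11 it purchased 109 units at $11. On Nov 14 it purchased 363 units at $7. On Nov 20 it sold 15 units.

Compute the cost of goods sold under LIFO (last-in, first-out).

Nov 20, 15 sold [LIFO — newest first]: 15 @ $7 = $105
Ending inventory: 280 @ $12 + 109 @ $11 + 348 @ $7 = $6,995
Check: goods available $7,100 = COGS $105 + ending $6,995

COGS = $105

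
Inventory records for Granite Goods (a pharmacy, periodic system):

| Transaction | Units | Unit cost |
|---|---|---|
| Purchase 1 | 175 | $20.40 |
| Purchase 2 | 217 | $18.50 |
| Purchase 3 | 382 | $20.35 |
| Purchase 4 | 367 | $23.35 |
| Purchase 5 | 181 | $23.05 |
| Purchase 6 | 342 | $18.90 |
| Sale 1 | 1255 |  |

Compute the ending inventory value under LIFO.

Ending inventory = $7,930.45

Sale 1 (1255) [LIFO — newest first]: 342 @ $18.90 + 181 @ $23.05 + 367 @ $23.35 + 365 @ $20.35 = $26,633.05
Ending inventory: 175 @ $20.40 + 217 @ $18.50 + 17 @ $20.35 = $7,930.45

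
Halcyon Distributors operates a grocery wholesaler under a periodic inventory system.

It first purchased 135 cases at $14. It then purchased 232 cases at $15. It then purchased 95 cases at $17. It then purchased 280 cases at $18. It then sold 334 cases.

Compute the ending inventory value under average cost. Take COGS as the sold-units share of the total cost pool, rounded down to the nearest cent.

Ending inventory = $6,612.13

Sale 1, sell 334: 334/742 × $12,025.00 → $5,412.87
Ending inventory (cost pool remaining) = $6,612.13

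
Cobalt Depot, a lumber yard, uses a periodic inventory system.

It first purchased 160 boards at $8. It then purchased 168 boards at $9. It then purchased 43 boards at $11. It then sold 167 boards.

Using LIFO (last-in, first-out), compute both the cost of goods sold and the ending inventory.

Sale 1 (167) [LIFO — newest first]: 43 @ $11 + 124 @ $9 = $1,589
Ending inventory: 160 @ $8 + 44 @ $9 = $1,676

COGS = $1,589; ending inventory = $1,676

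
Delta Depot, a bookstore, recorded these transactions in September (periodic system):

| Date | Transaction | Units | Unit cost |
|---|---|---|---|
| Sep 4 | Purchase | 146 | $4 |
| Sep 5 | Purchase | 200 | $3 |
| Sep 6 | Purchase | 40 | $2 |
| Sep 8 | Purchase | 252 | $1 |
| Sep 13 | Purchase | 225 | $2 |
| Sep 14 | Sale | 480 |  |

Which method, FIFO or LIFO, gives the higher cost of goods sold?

FIFO

FIFO COGS: 146 @ $4 + 200 @ $3 + 40 @ $2 + 94 @ $1 = $1,358
LIFO COGS: 225 @ $2 + 252 @ $1 + 3 @ $2 = $708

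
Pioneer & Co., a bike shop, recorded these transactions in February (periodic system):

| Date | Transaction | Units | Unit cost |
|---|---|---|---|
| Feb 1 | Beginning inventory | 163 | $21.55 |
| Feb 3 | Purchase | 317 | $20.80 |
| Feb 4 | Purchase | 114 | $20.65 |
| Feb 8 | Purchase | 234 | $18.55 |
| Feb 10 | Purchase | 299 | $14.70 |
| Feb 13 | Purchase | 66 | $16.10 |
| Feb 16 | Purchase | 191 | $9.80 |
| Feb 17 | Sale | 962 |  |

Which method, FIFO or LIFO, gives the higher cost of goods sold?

FIFO

FIFO COGS: 163 @ $21.55 + 317 @ $20.80 + 114 @ $20.65 + 234 @ $18.55 + 134 @ $14.70 = $18,770.85
LIFO COGS: 191 @ $9.80 + 66 @ $16.10 + 299 @ $14.70 + 234 @ $18.55 + 114 @ $20.65 + 58 @ $20.80 = $15,230.90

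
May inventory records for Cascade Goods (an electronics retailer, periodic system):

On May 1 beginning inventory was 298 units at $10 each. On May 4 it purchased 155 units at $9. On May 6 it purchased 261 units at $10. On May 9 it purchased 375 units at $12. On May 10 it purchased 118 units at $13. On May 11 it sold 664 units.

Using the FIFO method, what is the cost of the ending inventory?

May 11, 664 sold [FIFO — oldest first]: 298 @ $10 + 155 @ $9 + 211 @ $10 = $6,485
Ending inventory: 50 @ $10 + 375 @ $12 + 118 @ $13 = $6,534
Check: goods available $13,019 = COGS $6,485 + ending $6,534

Ending inventory = $6,534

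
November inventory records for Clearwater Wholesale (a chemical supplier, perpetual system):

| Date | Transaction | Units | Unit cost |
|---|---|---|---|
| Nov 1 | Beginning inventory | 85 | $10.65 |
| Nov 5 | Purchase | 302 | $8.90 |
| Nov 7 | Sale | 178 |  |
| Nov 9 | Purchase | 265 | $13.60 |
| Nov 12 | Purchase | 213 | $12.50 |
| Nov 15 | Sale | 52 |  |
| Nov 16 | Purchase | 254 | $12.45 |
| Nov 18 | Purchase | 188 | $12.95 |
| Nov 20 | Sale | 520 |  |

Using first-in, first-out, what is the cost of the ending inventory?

Ending inventory = $7,034.40

Nov 7, 178 sold [FIFO — oldest first]: 85 @ $10.65 + 93 @ $8.90 = $1,732.95
Nov 15, 52 sold [FIFO — oldest first]: 52 @ $8.90 = $462.80
Nov 20, 520 sold [FIFO — oldest first]: 157 @ $8.90 + 265 @ $13.60 + 98 @ $12.50 = $6,226.30
Total COGS = $1,732.95 + $462.80 + $6,226.30 = $8,422.05
Ending inventory: 115 @ $12.50 + 254 @ $12.45 + 188 @ $12.95 = $7,034.40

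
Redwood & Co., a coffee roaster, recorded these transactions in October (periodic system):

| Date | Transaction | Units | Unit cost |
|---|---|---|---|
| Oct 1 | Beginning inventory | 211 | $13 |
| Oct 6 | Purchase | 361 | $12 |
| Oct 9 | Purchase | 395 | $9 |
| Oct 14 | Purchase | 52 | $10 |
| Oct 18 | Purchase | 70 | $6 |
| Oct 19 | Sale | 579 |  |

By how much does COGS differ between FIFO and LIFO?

FIFO COGS: 211 @ $13 + 361 @ $12 + 7 @ $9 = $7,138
LIFO COGS: 70 @ $6 + 52 @ $10 + 395 @ $9 + 62 @ $12 = $5,239
Difference = |$7,138 − $5,239| = $1,899

$1,899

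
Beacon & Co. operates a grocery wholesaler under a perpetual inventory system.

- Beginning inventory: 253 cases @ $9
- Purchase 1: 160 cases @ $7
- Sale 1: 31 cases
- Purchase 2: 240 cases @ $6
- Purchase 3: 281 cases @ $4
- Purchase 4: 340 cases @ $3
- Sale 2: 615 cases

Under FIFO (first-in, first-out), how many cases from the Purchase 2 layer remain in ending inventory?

Sale 1 (31) [FIFO — oldest first]: 31 @ $9 = $279
Sale 2 (615) [FIFO — oldest first]: 222 @ $9 + 160 @ $7 + 233 @ $6 = $4,516
Total COGS = $279 + $4,516 = $4,795
Ending inventory: 7 @ $6 + 281 @ $4 + 340 @ $3 = $2,186

7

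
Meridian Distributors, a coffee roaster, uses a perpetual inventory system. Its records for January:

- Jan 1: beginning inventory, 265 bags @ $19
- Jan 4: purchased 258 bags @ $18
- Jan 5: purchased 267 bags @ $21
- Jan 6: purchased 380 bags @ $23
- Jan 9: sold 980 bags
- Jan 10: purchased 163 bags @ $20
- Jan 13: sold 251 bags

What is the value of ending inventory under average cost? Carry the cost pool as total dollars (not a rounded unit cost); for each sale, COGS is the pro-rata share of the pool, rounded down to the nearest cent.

After Jan 1: 265 on hand, pool $5,035.00 (≈ $19.0000 each)
After Jan 4: 523 on hand, pool $9,679.00 (≈ $18.5067 each)
After Jan 5: 790 on hand, pool $15,286.00 (≈ $19.3494 each)
After Jan 6: 1170 on hand, pool $24,026.00 (≈ $20.5350 each)
Jan 9, sell 980: 980/1170 × $24,026.00 → $20,124.34
After Jan 10: 353 on hand, pool $7,161.66 (≈ $20.2880 each)
Jan 13, sell 251: 251/353 × $7,161.66 → $5,092.28
Total COGS = $20,124.34 + $5,092.28 = $25,216.62
Ending inventory (cost pool remaining) = $2,069.38

Ending inventory = $2,069.38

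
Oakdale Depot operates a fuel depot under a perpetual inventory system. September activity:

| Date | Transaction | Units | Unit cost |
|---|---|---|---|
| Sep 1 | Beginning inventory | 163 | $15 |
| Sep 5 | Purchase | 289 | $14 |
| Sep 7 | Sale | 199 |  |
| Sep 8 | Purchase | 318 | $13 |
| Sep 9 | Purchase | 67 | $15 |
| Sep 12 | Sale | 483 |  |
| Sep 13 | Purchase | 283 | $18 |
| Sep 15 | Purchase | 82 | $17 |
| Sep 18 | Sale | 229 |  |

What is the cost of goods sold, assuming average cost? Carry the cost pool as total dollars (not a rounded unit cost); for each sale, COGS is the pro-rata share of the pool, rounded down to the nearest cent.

COGS = $13,294.56

After Sep 1: 163 on hand, pool $2,445.00 (≈ $15.0000 each)
After Sep 5: 452 on hand, pool $6,491.00 (≈ $14.3606 each)
Sep 7, sell 199: 199/452 × $6,491.00 → $2,857.76
After Sep 8: 571 on hand, pool $7,767.24 (≈ $13.6029 each)
After Sep 9: 638 on hand, pool $8,772.24 (≈ $13.7496 each)
Sep 12, sell 483: 483/638 × $8,772.24 → $6,641.05
After Sep 13: 438 on hand, pool $7,225.19 (≈ $16.4959 each)
After Sep 15: 520 on hand, pool $8,619.19 (≈ $16.5754 each)
Sep 18, sell 229: 229/520 × $8,619.19 → $3,795.75
Total COGS = $2,857.76 + $6,641.05 + $3,795.75 = $13,294.56
Ending inventory (cost pool remaining) = $4,823.44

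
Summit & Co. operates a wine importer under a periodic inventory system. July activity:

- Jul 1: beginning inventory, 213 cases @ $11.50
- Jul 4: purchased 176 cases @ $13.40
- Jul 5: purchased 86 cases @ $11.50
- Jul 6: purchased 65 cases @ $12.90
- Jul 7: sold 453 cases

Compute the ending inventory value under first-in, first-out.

Jul 7, 453 sold [FIFO — oldest first]: 213 @ $11.50 + 176 @ $13.40 + 64 @ $11.50 = $5,543.90
Ending inventory: 22 @ $11.50 + 65 @ $12.90 = $1,091.50

Ending inventory = $1,091.50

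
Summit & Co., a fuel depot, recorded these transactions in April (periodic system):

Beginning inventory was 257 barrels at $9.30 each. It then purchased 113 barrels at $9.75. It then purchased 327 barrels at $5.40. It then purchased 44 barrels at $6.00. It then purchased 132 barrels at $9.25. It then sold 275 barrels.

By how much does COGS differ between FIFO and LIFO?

$546.00

FIFO COGS: 257 @ $9.30 + 18 @ $9.75 = $2,565.60
LIFO COGS: 132 @ $9.25 + 44 @ $6.00 + 99 @ $5.40 = $2,019.60
Difference = |$2,565.60 − $2,019.60| = $546.00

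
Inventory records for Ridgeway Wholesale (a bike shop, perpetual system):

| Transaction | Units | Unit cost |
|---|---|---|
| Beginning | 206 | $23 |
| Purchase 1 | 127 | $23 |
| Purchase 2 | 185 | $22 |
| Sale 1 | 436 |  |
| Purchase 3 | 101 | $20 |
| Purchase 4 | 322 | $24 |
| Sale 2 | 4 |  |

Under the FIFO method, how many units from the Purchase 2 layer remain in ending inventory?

78

Sale 1 (436) [FIFO — oldest first]: 206 @ $23 + 127 @ $23 + 103 @ $22 = $9,925
Sale 2 (4) [FIFO — oldest first]: 4 @ $22 = $88
Total COGS = $9,925 + $88 = $10,013
Ending inventory: 78 @ $22 + 101 @ $20 + 322 @ $24 = $11,464
Check: goods available $21,477 = COGS $10,013 + ending $11,464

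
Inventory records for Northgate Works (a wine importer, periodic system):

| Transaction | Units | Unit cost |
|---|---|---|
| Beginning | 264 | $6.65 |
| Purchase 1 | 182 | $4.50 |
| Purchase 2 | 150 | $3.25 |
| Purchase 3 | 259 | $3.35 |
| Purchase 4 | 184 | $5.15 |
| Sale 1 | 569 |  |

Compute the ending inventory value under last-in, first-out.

Sale 1 (569) [LIFO — newest first]: 184 @ $5.15 + 259 @ $3.35 + 126 @ $3.25 = $2,224.75
Ending inventory: 264 @ $6.65 + 182 @ $4.50 + 24 @ $3.25 = $2,652.60

Ending inventory = $2,652.60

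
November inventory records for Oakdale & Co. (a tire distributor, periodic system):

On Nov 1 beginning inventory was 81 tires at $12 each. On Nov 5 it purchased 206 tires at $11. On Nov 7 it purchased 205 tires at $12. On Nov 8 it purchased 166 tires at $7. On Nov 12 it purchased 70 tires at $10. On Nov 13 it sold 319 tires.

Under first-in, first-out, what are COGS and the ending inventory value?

Nov 13, 319 sold [FIFO — oldest first]: 81 @ $12 + 206 @ $11 + 32 @ $12 = $3,622
Ending inventory: 173 @ $12 + 166 @ $7 + 70 @ $10 = $3,938
Check: goods available $7,560 = COGS $3,622 + ending $3,938

COGS = $3,622; ending inventory = $3,938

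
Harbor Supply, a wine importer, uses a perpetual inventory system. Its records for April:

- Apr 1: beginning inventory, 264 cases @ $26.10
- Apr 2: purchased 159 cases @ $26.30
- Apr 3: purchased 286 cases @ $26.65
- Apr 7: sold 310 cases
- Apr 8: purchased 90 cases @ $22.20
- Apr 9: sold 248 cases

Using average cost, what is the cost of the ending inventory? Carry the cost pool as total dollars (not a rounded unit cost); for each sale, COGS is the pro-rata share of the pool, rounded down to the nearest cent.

Ending inventory = $6,169.57

After Apr 1: 264 on hand, pool $6,890.40 (≈ $26.1000 each)
After Apr 2: 423 on hand, pool $11,072.10 (≈ $26.1752 each)
After Apr 3: 709 on hand, pool $18,694.00 (≈ $26.3667 each)
Apr 7, sell 310: 310/709 × $18,694.00 → $8,173.68
After Apr 8: 489 on hand, pool $12,518.32 (≈ $25.5998 each)
Apr 9, sell 248: 248/489 × $12,518.32 → $6,348.75
Total COGS = $8,173.68 + $6,348.75 = $14,522.43
Ending inventory (cost pool remaining) = $6,169.57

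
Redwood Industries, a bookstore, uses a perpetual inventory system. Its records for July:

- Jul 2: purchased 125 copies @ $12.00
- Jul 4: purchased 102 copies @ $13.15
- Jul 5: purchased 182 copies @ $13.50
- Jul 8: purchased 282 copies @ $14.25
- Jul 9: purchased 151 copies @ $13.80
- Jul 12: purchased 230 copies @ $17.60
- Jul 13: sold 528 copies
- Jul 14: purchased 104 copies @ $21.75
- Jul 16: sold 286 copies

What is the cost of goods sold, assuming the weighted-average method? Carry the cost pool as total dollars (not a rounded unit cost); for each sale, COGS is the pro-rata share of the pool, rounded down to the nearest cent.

COGS = $12,067.42

After Jul 2: 125 on hand, pool $1,500.00 (≈ $12.0000 each)
After Jul 4: 227 on hand, pool $2,841.30 (≈ $12.5167 each)
After Jul 5: 409 on hand, pool $5,298.30 (≈ $12.9543 each)
After Jul 8: 691 on hand, pool $9,316.80 (≈ $13.4831 each)
After Jul 9: 842 on hand, pool $11,400.60 (≈ $13.5399 each)
After Jul 12: 1072 on hand, pool $15,448.60 (≈ $14.4110 each)
Jul 13, sell 528: 528/1072 × $15,448.60 → $7,609.01
After Jul 14: 648 on hand, pool $10,101.59 (≈ $15.5889 each)
Jul 16, sell 286: 286/648 × $10,101.59 → $4,458.41
Total COGS = $7,609.01 + $4,458.41 = $12,067.42
Ending inventory (cost pool remaining) = $5,643.18
Check: goods available $17,710.60 = COGS $12,067.42 + ending $5,643.18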